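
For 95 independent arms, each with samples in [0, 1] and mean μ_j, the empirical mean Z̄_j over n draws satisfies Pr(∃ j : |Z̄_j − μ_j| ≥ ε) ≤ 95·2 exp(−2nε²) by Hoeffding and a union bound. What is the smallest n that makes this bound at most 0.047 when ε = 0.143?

204

Need 2·95·exp(−2nε²) ≤ 0.047, i.e. exp(−2nε²) ≤ 0.047/190.
So 2nε² ≥ ln(190/0.047) = 8.304632.
Hence n ≥ 8.304632/(2·0.143²) = 203.057.
The smallest integer n is 204.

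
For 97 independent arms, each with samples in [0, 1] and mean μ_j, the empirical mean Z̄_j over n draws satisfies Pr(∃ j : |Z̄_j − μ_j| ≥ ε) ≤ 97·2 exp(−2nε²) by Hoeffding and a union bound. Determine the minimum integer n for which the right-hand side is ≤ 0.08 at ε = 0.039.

2562

Need 2·97·exp(−2nε²) ≤ 0.08, i.e. exp(−2nε²) ≤ 0.08/194.
So 2nε² ≥ ln(194/0.08) = 7.793587.
Hence n ≥ 7.793587/(2·0.039²) = 2561.994.
The smallest integer n is 2562.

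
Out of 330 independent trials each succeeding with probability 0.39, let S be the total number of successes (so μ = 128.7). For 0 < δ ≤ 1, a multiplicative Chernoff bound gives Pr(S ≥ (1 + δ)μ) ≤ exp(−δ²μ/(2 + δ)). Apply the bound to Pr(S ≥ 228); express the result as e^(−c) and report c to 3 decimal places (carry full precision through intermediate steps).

27.644

Write 228 = (1 + δ)μ, so δ = 228/128.7 − 1 = 0.7715618…
Then the exponent is δ²μ/(2 + δ) = (228 − μ)² / (μ·(2 + δ)) = 27.643650.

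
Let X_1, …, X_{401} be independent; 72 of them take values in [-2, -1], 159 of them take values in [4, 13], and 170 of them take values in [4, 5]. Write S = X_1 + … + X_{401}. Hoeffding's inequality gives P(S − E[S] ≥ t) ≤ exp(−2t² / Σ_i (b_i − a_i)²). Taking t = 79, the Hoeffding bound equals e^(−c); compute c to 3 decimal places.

0.951

Σ(b_i − a_i)² = 72·1² + 159·9² + 170·1² = 13121.
c = 2t² / 13121 = 2·79² / 13121 = 0.9513.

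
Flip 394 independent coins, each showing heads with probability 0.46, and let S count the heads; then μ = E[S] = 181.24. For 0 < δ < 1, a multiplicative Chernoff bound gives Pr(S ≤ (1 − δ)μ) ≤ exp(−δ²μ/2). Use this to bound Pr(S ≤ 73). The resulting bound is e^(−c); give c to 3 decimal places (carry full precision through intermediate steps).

32.322

Write 73 = (1 − δ)μ, so δ = 1 − 73/181.24 = 0.5972192…
Then the exponent is δ²μ/2 = (μ − 73)²/(2μ) = 32.321501.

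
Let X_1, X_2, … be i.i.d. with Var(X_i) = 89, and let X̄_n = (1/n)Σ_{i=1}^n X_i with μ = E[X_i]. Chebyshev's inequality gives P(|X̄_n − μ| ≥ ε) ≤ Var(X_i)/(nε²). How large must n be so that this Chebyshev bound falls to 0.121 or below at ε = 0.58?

Require 89/(n·0.58²) ≤ 0.121, i.e. n ≥ 89/(0.121·0.58²) = 2186.496.
The smallest integer n is 2187.

2187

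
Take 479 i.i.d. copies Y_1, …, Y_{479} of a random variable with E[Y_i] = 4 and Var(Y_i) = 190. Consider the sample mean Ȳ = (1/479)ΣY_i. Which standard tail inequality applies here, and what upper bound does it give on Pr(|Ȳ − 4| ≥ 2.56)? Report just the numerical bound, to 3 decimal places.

With mean and variance of each term known, Chebyshev's inequality bounds the deviation of the sum (or sample mean).
Var(Ȳ) = Var(Y_i)/n = 190/479 = 0.39666.
Chebyshev: Pr(|Ȳ − 4| ≥ 2.56) ≤ Var(Ȳ)/(2.56)² = 190/(479·2.56²) = 0.0605.

0.061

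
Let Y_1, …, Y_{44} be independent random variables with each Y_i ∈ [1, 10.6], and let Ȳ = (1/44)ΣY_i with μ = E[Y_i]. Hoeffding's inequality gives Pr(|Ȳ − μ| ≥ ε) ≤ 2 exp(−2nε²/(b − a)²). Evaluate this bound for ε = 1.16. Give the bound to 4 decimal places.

0.5534

Exponent: 2nε²/(b − a)² = 2·44·1.16² / 9.6² = 1.28486.
Bound = 2·exp(−1.28486) = 0.55338.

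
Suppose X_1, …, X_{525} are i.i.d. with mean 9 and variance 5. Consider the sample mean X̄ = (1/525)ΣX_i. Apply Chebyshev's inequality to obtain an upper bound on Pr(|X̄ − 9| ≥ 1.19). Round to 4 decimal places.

Var(X̄) = Var(X_i)/n = 5/525 = 0.0095238.
Chebyshev: Pr(|X̄ − 9| ≥ 1.19) ≤ Var(X̄)/(1.19)² = 5/(525·1.19²) = 0.0067.

0.0067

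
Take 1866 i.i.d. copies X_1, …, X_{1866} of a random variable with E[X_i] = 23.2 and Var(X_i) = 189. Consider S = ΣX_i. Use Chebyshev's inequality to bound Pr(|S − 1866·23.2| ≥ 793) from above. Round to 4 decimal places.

Var(S) = n·Var(X_i) = 1866·189 = 352674.
Chebyshev: Pr(|S − 1866·23.2| ≥ 793) ≤ Var(S)/793² = 352674/628849 = 0.5608.

0.5608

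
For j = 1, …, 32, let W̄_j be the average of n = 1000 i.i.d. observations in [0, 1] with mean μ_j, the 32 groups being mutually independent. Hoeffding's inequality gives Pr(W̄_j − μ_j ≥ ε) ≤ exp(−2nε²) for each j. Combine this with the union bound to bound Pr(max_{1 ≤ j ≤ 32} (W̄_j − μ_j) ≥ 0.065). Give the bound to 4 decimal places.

Per-experiment Hoeffding bound: exp(−2·1000·0.065²) = exp(−8.45000) = 0.0002139.
Union bound over 32 events: 32·0.0002139 = 0.00684.

0.0068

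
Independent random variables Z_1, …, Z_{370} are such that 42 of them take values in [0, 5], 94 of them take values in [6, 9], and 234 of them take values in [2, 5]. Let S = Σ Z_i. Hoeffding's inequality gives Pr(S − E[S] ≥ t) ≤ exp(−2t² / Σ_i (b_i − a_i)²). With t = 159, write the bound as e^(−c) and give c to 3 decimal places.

Σ(b_i − a_i)² = 42·5² + 94·3² + 234·3² = 4002.
c = 2t² / 4002 = 2·159² / 4002 = 12.6342.

12.634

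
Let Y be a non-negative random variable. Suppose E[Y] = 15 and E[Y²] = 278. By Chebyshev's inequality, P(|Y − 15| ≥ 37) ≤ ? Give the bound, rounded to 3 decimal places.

Var(Y) = E[Y²] − (E[Y])² = 278 − 225 = 53.
Chebyshev's inequality: P(|Y − μ| ≥ t) ≤ Var(Y)/t² = 53/1369 = 0.0387.

0.039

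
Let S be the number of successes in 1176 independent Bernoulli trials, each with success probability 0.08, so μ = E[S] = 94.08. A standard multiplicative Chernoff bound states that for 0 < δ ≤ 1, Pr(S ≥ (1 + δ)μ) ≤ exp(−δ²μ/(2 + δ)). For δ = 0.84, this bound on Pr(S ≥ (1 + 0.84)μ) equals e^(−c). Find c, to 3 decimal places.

c = δ²μ/(2 + δ) = 0.84²·94.08/(2 + 0.84) = 23.3742.

23.374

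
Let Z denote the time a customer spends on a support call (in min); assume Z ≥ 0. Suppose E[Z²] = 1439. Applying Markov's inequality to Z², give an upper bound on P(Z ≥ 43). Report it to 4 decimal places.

0.7783

Since Z ≥ 0, the event {Z ≥ 43} is the same as {Z² ≥ 1849}.
Markov's inequality applied to Z² gives P(Z² ≥ 1849) ≤ E[Z²]/1849 = 1439/1849 = 0.7783.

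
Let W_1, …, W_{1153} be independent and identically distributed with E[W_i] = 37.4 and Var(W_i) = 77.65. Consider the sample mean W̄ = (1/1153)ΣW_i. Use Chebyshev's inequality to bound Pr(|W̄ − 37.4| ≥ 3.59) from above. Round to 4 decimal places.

Var(W̄) = Var(W_i)/n = 77.65/1153 = 0.067346.
Chebyshev: Pr(|W̄ − 37.4| ≥ 3.59) ≤ Var(W̄)/(3.59)² = 77.65/(1153·3.59²) = 0.0052.

0.0052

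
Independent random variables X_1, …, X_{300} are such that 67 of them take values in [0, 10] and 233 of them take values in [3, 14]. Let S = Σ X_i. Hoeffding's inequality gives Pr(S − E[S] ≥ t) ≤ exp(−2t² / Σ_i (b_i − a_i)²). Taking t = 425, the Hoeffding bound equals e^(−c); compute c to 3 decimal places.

Σ(b_i − a_i)² = 67·10² + 233·11² = 34893.
c = 2t² / 34893 = 2·425² / 34893 = 10.3531.

10.353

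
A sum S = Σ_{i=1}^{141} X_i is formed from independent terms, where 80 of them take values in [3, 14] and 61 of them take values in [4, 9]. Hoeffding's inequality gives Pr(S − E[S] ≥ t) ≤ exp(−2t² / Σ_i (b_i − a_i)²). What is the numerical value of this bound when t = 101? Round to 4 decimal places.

0.1619

Σ(b_i − a_i)² = 80·11² + 61·5² = 11205.
Exponent = 2·101² / 11205 = 1.82079.
Bound = exp(−1.82079) = 0.16190.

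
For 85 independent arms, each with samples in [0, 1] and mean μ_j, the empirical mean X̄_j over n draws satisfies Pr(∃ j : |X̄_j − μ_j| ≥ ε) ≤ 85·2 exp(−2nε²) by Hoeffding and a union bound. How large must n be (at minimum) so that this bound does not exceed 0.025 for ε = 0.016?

17236

Need 2·85·exp(−2nε²) ≤ 0.025, i.e. exp(−2nε²) ≤ 0.025/170.
So 2nε² ≥ ln(170/0.025) = 8.824678.
Hence n ≥ 8.824678/(2·0.016²) = 17235.699.
The smallest integer n is 17236.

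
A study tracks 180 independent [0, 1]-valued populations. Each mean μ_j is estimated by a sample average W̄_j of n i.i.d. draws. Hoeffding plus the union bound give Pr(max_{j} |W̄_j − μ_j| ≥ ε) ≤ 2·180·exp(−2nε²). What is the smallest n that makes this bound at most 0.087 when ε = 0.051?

Need 2·180·exp(−2nε²) ≤ 0.087, i.e. exp(−2nε²) ≤ 0.087/360.
So 2nε² ≥ ln(360/0.087) = 8.327951.
Hence n ≥ 8.327951/(2·0.051²) = 1600.913.
The smallest integer n is 1601.

1601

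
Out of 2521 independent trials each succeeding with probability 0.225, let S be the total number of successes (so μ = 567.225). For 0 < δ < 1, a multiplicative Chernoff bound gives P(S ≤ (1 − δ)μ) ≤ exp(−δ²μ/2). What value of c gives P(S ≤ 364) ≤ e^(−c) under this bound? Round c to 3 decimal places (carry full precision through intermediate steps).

Write 364 = (1 − δ)μ, so δ = 1 − 364/567.225 = 0.3582793…
Then the exponent is δ²μ/2 = (μ − 364)²/(2μ) = 36.405660.

36.406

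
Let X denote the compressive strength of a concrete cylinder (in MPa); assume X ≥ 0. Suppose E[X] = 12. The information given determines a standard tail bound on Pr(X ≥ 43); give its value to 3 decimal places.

0.279

Only the mean of a non-negative variable is known, so Markov's inequality is the applicable tail bound.
Markov's inequality: for a non-negative random variable, Pr(X ≥ a) ≤ E[X]/a.
Here E[X] = 12 and a = 43, so the bound is 12/43 = 0.2791.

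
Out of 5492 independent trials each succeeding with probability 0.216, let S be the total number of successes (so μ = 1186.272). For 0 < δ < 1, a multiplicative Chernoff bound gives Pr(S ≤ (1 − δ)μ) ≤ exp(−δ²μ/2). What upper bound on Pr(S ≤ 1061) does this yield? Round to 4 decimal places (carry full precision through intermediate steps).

Write 1061 = (1 − δ)μ, so δ = 1 − 1061/1186.272 = 0.1056014…
Then the exponent is δ²μ/2 = (μ − 1061)²/(2μ) = 6.614450.
Bound = exp(−6.614450) = 0.00134.

0.0013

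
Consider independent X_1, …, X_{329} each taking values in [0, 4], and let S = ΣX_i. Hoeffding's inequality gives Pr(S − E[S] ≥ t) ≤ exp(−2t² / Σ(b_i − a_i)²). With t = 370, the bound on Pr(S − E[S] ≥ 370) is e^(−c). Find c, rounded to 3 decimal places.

Σ(b_i − a_i)² = 329·(4)² = 5264.
c = 2t²/5264 = 2·370²/5264 = 52.0137.

52.014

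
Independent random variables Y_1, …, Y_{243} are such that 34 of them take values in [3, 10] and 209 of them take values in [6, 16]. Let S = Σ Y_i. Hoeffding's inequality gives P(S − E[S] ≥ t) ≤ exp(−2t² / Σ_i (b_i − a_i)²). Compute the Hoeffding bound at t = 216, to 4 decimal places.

0.0160

Σ(b_i − a_i)² = 34·7² + 209·10² = 22566.
Exponent = 2·216² / 22566 = 4.13507.
Bound = exp(−4.13507) = 0.01600.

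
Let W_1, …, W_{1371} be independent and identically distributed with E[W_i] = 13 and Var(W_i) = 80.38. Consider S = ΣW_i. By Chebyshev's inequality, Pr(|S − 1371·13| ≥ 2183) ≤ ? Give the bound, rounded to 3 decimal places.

Var(S) = n·Var(W_i) = 1371·80.38 = 110200.98.
Chebyshev: Pr(|S − 1371·13| ≥ 2183) ≤ Var(S)/2183² = 110200.98/4765489 = 0.0231.

0.023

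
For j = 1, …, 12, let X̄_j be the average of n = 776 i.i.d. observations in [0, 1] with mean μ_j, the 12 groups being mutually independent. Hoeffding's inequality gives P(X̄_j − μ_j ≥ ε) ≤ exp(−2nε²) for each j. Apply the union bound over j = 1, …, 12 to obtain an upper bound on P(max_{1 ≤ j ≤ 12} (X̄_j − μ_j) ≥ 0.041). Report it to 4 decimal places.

0.8834

Per-experiment Hoeffding bound: exp(−2·776·0.041²) = exp(−2.60891) = 0.073615.
Union bound over 12 events: 12·0.073615 = 0.88338.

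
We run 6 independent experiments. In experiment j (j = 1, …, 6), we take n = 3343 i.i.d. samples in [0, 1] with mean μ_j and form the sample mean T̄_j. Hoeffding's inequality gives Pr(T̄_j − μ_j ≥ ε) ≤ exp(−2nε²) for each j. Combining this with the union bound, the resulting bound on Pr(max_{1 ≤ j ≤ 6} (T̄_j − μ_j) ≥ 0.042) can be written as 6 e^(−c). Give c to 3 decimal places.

11.794

Union bound over the 6 events: Pr(max_{1 ≤ j ≤ 6} (T̄_j − μ_j) ≥ 0.042) ≤ 6·exp(−2nε²) = 6 exp(−2·3343·0.042²).
So c = 2·3343·0.042² = 11.7941.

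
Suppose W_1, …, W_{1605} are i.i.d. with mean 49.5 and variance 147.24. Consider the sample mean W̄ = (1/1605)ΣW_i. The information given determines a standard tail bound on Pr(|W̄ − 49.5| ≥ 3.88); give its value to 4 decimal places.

With mean and variance of each term known, Chebyshev's inequality bounds the deviation of the sum (or sample mean).
Var(W̄) = Var(W_i)/n = 147.24/1605 = 0.091738.
Chebyshev: Pr(|W̄ − 49.5| ≥ 3.88) ≤ Var(W̄)/(3.88)² = 147.24/(1605·3.88²) = 0.0061.

0.0061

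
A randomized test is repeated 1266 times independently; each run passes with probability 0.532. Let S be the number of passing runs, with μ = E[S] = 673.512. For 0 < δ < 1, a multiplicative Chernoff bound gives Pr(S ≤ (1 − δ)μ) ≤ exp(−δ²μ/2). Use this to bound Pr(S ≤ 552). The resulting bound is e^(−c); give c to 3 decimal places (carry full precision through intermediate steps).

Write 552 = (1 − δ)μ, so δ = 1 − 552/673.512 = 0.1804155…
Then the exponent is δ²μ/2 = (μ − 552)²/(2μ) = 10.961324.

10.961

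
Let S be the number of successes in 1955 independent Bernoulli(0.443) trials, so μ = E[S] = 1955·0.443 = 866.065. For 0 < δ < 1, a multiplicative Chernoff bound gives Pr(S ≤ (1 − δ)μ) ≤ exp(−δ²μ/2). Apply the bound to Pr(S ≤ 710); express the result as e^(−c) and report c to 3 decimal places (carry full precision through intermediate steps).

14.061

Write 710 = (1 − δ)μ, so δ = 1 − 710/866.065 = 0.1802001…
Then the exponent is δ²μ/2 = (μ − 710)²/(2μ) = 14.061464.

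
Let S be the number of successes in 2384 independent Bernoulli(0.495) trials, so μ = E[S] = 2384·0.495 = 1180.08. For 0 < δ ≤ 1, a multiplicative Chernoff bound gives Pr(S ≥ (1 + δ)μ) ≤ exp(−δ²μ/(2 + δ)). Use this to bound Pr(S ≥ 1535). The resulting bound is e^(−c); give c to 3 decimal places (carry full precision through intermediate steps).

46.396

Write 1535 = (1 + δ)μ, so δ = 1535/1180.08 − 1 = 0.3007593…
Then the exponent is δ²μ/(2 + δ) = (1535 − μ)² / (μ·(2 + δ)) = 46.395762.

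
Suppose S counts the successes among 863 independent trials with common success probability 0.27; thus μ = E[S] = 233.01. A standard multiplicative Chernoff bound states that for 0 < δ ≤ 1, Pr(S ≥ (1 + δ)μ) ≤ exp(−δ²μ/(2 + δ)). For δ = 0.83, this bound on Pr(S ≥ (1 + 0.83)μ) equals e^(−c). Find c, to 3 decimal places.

c = δ²μ/(2 + δ) = 0.83²·233.01/(2 + 0.83) = 56.7211.

56.721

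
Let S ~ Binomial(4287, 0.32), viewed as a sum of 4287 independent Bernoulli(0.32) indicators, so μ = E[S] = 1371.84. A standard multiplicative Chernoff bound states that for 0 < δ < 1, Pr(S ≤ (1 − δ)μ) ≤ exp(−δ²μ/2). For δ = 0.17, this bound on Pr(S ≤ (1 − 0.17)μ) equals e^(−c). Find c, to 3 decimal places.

c = δ²μ/2 = 0.17²·1371.84/2 = 19.8231.

19.823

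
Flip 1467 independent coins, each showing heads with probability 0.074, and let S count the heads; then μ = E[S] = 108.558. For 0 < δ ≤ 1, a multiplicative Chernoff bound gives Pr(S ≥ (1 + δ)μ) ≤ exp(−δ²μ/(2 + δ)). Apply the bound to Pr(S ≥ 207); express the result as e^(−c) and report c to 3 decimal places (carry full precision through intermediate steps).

30.710

Write 207 = (1 + δ)μ, so δ = 207/108.558 − 1 = 0.9068148…
Then the exponent is δ²μ/(2 + δ) = (207 − μ)² / (μ·(2 + δ)) = 30.710131.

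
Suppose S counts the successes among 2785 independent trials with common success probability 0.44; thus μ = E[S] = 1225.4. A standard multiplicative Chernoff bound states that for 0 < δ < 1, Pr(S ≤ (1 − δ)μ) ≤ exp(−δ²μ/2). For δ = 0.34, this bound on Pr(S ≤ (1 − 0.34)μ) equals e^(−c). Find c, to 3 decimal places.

70.828

c = δ²μ/2 = 0.34²·1225.4/2 = 70.8281.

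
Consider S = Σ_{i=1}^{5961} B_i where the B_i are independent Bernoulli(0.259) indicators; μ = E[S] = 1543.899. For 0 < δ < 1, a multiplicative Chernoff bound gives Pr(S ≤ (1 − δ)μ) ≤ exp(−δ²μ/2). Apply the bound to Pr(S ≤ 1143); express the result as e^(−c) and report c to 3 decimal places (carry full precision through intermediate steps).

Write 1143 = (1 − δ)μ, so δ = 1 − 1143/1543.899 = 0.2596666…
Then the exponent is δ²μ/2 = (μ − 1143)²/(2μ) = 52.050040.

52.050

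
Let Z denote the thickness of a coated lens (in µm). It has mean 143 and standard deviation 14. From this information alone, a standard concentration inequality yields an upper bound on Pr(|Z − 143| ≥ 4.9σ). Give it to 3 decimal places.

0.042

Mean and variance are known, so Chebyshev's inequality applies.
Chebyshev: Pr(|Z − μ| ≥ t) ≤ Var(Z)/t².
Var(Z) = σ² = 14² = 196.
t = 4.9·14 = 68.6.
Bound = 196 / 4705.96 = 0.0416.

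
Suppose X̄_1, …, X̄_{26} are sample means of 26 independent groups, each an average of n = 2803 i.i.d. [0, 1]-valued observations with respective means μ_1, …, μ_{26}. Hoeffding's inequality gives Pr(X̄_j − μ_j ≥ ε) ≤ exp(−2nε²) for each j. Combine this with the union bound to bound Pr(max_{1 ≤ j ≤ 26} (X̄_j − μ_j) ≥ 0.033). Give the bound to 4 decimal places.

Per-experiment Hoeffding bound: exp(−2·2803·0.033²) = exp(−6.10493) = 0.0022318.
Union bound over 26 events: 26·0.0022318 = 0.05803.

0.0580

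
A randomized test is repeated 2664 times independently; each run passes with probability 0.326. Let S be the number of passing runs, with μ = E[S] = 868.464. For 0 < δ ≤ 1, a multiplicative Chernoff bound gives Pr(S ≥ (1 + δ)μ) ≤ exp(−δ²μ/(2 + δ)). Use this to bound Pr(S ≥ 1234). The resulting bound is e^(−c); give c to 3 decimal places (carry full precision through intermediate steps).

Write 1234 = (1 + δ)μ, so δ = 1234/868.464 − 1 = 0.4208994…
Then the exponent is δ²μ/(2 + δ) = (1234 − μ)² / (μ·(2 + δ)) = 63.552369.

63.552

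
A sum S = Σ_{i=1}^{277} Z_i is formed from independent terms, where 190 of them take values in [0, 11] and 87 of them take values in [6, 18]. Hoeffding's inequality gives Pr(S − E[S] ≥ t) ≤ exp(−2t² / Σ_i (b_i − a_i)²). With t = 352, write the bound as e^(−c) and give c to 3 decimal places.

6.977

Σ(b_i − a_i)² = 190·11² + 87·12² = 35518.
c = 2t² / 35518 = 2·352² / 35518 = 6.9770.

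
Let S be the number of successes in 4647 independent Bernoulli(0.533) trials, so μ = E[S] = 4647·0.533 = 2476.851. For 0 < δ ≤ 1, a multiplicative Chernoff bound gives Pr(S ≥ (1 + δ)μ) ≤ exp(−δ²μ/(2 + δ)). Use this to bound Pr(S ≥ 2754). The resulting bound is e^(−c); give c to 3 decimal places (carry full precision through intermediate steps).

Write 2754 = (1 + δ)μ, so δ = 2754/2476.851 − 1 = 0.1118957…
Then the exponent is δ²μ/(2 + δ) = (2754 − μ)² / (μ·(2 + δ)) = 14.684335.

14.684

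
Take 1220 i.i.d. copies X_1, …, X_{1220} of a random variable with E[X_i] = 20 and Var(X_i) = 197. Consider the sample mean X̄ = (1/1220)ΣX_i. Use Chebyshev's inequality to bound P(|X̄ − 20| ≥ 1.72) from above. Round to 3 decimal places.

0.055

Var(X̄) = Var(X_i)/n = 197/1220 = 0.16148.
Chebyshev: P(|X̄ − 20| ≥ 1.72) ≤ Var(X̄)/(1.72)² = 197/(1220·1.72²) = 0.0546.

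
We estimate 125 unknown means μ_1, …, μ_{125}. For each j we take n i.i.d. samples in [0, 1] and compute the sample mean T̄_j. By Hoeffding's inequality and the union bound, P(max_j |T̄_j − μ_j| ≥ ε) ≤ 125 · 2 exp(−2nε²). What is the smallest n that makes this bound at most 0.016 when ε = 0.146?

227

Need 2·125·exp(−2nε²) ≤ 0.016, i.e. exp(−2nε²) ≤ 0.016/250.
So 2nε² ≥ ln(250/0.016) = 9.656627.
Hence n ≥ 9.656627/(2·0.146²) = 226.511.
The smallest integer n is 227.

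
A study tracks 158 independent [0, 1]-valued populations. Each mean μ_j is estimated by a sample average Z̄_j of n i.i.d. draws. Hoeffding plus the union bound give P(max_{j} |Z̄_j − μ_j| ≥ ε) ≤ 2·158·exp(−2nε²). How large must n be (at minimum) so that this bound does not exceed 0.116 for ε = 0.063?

Need 2·158·exp(−2nε²) ≤ 0.116, i.e. exp(−2nε²) ≤ 0.116/316.
So 2nε² ≥ ln(316/0.116) = 7.909907.
Hence n ≥ 7.909907/(2·0.063²) = 996.461.
The smallest integer n is 997.

997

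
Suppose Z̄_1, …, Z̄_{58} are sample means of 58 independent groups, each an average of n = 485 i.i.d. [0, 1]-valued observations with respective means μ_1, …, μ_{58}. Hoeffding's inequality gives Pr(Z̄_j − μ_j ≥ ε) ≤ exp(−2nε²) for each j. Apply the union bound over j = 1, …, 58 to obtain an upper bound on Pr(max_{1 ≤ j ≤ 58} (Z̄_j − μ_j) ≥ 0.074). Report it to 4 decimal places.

0.2861

Per-experiment Hoeffding bound: exp(−2·485·0.074²) = exp(−5.31172) = 0.0049334.
Union bound over 58 events: 58·0.0049334 = 0.28614.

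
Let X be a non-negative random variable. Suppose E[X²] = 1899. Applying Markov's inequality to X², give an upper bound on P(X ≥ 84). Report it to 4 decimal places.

0.2691

Since X ≥ 0, the event {X ≥ 84} is the same as {X² ≥ 7056}.
Markov's inequality applied to X² gives P(X² ≥ 7056) ≤ E[X²]/7056 = 1899/7056 = 0.2691.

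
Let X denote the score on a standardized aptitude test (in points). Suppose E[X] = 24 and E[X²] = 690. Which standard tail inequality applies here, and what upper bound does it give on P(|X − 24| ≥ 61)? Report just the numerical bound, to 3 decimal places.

0.031

The first two moments determine the variance, so Chebyshev's inequality is the sharpest standard bound available.
Var(X) = E[X²] − (E[X])² = 690 − 576 = 114.
Chebyshev's inequality: P(|X − μ| ≥ t) ≤ Var(X)/t² = 114/3721 = 0.0306.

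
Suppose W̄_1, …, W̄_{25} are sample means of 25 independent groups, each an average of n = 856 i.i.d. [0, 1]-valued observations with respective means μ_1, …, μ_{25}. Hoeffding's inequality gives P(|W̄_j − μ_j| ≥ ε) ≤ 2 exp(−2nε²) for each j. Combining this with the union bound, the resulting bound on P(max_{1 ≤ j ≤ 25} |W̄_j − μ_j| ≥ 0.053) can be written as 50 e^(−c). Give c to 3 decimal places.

4.809

Union bound over the 25 events: P(max_{1 ≤ j ≤ 25} |W̄_j − μ_j| ≥ 0.053) ≤ 25·2·exp(−2nε²) = 50 exp(−2·856·0.053²).
So c = 2·856·0.053² = 4.8090.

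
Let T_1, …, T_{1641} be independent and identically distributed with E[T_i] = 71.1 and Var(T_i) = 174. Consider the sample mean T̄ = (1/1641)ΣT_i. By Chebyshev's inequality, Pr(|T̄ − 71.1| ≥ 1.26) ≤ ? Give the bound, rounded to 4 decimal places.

Var(T̄) = Var(T_i)/n = 174/1641 = 0.10603.
Chebyshev: Pr(|T̄ − 71.1| ≥ 1.26) ≤ Var(T̄)/(1.26)² = 174/(1641·1.26²) = 0.0668.

0.0668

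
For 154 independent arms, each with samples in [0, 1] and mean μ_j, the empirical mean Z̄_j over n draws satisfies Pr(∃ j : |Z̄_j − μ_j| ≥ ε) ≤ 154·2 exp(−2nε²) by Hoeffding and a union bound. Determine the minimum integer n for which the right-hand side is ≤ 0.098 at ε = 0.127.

Need 2·154·exp(−2nε²) ≤ 0.098, i.e. exp(−2nε²) ≤ 0.098/308.
So 2nε² ≥ ln(308/0.098) = 8.052888.
Hence n ≥ 8.052888/(2·0.127²) = 249.640.
The smallest integer n is 250.

250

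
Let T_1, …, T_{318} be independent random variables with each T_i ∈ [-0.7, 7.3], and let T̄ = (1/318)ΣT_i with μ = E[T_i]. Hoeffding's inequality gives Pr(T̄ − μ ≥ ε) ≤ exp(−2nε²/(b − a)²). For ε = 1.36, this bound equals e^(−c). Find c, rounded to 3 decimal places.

18.380

c = 2nε²/(b − a)² = 2·318·1.36² / 8² = 18.3804.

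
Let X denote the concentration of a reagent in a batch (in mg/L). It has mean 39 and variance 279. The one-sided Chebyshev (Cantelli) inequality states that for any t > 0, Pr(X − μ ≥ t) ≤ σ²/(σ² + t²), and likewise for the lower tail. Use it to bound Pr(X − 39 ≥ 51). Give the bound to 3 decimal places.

Here σ² = 279 and t = 51, so σ² + t² = 2880.
Cantelli's bound: 279/2880 = 0.0969.

0.097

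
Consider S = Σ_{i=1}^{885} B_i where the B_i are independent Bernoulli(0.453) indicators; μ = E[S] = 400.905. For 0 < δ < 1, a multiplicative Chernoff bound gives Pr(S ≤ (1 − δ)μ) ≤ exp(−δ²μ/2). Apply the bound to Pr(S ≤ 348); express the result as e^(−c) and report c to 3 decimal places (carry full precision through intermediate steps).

3.491

Write 348 = (1 − δ)μ, so δ = 1 − 348/400.905 = 0.1319639…
Then the exponent is δ²μ/2 = (μ − 348)²/(2μ) = 3.490776.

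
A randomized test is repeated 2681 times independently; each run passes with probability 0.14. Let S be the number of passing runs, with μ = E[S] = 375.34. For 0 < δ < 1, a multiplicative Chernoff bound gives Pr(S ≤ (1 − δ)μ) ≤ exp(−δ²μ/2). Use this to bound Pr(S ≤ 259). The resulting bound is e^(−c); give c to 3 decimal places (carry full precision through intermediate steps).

Write 259 = (1 − δ)μ, so δ = 1 − 259/375.34 = 0.309959…
Then the exponent is δ²μ/2 = (μ − 259)²/(2μ) = 18.030313.

18.030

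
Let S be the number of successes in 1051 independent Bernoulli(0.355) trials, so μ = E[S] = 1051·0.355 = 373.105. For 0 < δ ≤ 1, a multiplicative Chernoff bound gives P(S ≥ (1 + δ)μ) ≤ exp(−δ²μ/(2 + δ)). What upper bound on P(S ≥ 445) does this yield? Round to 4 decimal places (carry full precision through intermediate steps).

0.0018

Write 445 = (1 + δ)μ, so δ = 445/373.105 − 1 = 0.1926937…
Then the exponent is δ²μ/(2 + δ) = (445 − μ)² / (μ·(2 + δ)) = 6.318127.
Bound = exp(−6.318127) = 0.00180.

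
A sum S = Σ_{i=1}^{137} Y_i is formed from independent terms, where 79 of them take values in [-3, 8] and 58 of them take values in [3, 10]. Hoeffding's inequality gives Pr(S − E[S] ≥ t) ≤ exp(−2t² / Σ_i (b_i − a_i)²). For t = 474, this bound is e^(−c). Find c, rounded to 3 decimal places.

36.235

Σ(b_i − a_i)² = 79·11² + 58·7² = 12401.
c = 2t² / 12401 = 2·474² / 12401 = 36.2351.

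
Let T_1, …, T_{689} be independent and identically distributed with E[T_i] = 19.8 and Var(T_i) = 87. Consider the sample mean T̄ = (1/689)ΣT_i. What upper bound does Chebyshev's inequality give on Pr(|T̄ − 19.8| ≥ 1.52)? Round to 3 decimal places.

0.055

Var(T̄) = Var(T_i)/n = 87/689 = 0.12627.
Chebyshev: Pr(|T̄ − 19.8| ≥ 1.52) ≤ Var(T̄)/(1.52)² = 87/(689·1.52²) = 0.0547.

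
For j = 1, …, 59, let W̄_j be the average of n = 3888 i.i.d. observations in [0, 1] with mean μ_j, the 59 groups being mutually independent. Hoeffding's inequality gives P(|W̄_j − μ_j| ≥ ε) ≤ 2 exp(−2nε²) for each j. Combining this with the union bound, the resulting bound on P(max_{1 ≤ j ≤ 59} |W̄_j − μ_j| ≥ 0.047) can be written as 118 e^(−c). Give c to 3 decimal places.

Union bound over the 59 events: P(max_{1 ≤ j ≤ 59} |W̄_j − μ_j| ≥ 0.047) ≤ 59·2·exp(−2nε²) = 118 exp(−2·3888·0.047²).
So c = 2·3888·0.047² = 17.1772.

17.177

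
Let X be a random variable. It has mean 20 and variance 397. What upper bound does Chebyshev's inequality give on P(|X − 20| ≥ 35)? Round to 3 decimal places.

Chebyshev: P(|X − μ| ≥ t) ≤ Var(X)/t².
Bound = 397 / 1225 = 0.3241.

0.324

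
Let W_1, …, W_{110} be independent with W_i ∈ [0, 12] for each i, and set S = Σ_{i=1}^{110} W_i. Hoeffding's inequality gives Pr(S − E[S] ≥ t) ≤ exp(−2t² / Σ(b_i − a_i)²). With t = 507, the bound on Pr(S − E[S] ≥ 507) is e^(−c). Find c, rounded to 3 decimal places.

Σ(b_i − a_i)² = 110·(12)² = 15840.
c = 2t²/15840 = 2·507²/15840 = 32.4557.

32.456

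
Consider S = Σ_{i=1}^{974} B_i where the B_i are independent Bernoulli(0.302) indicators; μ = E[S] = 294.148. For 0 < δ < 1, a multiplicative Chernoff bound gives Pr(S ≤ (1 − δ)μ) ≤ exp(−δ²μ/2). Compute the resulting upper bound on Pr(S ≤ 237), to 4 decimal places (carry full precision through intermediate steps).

Write 237 = (1 − δ)μ, so δ = 1 − 237/294.148 = 0.1942831…
Then the exponent is δ²μ/2 = (μ − 237)²/(2μ) = 5.551447.
Bound = exp(−5.551447) = 0.00388.

0.0039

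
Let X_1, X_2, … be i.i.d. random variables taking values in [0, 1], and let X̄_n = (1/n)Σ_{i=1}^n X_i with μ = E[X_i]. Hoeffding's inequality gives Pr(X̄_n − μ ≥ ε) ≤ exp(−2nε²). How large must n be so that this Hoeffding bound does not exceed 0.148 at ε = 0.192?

26

Require exp(−2nε²) ≤ 0.148, i.e. 2nε² ≥ ln(1/0.148) = 1.910543.
So n ≥ 1.910543 / (2·0.192²) = 25.913.
The smallest integer n is 26.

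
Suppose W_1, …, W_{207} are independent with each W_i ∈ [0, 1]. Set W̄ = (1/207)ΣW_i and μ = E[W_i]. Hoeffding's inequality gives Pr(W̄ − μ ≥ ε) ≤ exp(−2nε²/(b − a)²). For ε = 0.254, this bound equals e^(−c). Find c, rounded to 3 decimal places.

c = 2nε²/(b − a)² = 2·207·0.254² / 1² = 26.7096.

26.710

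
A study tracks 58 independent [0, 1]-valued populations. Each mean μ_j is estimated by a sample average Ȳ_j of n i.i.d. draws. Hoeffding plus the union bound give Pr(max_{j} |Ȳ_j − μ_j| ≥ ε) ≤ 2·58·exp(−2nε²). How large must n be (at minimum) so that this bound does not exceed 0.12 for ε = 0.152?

149

Need 2·58·exp(−2nε²) ≤ 0.12, i.e. exp(−2nε²) ≤ 0.12/116.
So 2nε² ≥ ln(116/0.12) = 6.873854.
Hence n ≥ 6.873854/(2·0.152²) = 148.759.
The smallest integer n is 149.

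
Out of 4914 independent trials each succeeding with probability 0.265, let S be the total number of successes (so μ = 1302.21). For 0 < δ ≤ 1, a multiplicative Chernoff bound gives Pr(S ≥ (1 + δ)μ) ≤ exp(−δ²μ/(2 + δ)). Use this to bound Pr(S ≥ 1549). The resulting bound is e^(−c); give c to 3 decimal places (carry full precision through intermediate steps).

Write 1549 = (1 + δ)μ, so δ = 1549/1302.21 − 1 = 0.1895163…
Then the exponent is δ²μ/(2 + δ) = (1549 − μ)² / (μ·(2 + δ)) = 21.361213.

21.361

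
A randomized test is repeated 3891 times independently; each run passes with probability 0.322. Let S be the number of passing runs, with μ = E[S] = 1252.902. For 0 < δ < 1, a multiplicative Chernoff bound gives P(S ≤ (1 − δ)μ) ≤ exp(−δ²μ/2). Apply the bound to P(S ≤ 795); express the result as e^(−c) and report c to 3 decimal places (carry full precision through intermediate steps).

Write 795 = (1 − δ)μ, so δ = 1 − 795/1252.902 = 0.3654731…
Then the exponent is δ²μ/2 = (μ − 795)²/(2μ) = 83.675436.

83.675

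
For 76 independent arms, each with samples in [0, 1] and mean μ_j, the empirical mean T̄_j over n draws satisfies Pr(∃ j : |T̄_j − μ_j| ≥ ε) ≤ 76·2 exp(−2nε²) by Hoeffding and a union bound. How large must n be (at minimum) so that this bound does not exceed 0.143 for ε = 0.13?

Need 2·76·exp(−2nε²) ≤ 0.143, i.e. exp(−2nε²) ≤ 0.143/152.
So 2nε² ≥ ln(152/0.143) = 6.968791.
Hence n ≥ 6.968791/(2·0.13²) = 206.177.
The smallest integer n is 207.

207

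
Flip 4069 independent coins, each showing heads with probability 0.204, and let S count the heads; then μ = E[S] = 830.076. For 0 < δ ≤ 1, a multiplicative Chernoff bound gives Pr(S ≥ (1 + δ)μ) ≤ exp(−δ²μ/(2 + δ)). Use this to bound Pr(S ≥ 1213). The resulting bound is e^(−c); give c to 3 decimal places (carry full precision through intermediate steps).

Write 1213 = (1 + δ)μ, so δ = 1213/830.076 − 1 = 0.461312…
Then the exponent is δ²μ/(2 + δ) = (1213 − μ)² / (μ·(2 + δ)) = 71.769621.

71.770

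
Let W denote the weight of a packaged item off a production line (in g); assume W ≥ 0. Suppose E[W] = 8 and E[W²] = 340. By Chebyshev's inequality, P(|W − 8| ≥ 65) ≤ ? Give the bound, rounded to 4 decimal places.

Var(W) = E[W²] − (E[W])² = 340 − 64 = 276.
Chebyshev's inequality: P(|W − μ| ≥ t) ≤ Var(W)/t² = 276/4225 = 0.0653.

0.0653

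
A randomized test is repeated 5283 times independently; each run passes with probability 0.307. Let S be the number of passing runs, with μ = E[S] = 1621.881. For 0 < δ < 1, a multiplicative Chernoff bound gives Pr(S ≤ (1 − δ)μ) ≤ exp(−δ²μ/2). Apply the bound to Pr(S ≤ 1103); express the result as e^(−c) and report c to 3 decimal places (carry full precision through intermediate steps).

83.002

Write 1103 = (1 − δ)μ, so δ = 1 − 1103/1621.881 = 0.3199254…
Then the exponent is δ²μ/2 = (μ − 1103)²/(2μ) = 83.001617.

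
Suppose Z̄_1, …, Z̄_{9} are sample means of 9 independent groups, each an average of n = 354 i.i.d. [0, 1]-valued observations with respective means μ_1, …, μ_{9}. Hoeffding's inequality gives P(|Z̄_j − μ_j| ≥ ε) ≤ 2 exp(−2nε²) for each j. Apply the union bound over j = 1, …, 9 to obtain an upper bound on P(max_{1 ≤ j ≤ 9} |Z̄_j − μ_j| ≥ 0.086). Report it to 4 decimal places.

0.0958

Per-experiment Hoeffding bound: 2·exp(−2·354·0.086²) = 2·exp(−5.23637) = 0.010639.
Union bound over 9 events: 9·0.010639 = 0.09575.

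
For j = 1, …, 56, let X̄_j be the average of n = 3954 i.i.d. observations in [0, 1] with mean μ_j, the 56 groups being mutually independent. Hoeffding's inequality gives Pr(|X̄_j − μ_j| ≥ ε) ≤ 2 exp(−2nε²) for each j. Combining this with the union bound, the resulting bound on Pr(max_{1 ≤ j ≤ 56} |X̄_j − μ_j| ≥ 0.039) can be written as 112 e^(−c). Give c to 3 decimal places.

12.028

Union bound over the 56 events: Pr(max_{1 ≤ j ≤ 56} |X̄_j − μ_j| ≥ 0.039) ≤ 56·2·exp(−2nε²) = 112 exp(−2·3954·0.039²).
So c = 2·3954·0.039² = 12.0281.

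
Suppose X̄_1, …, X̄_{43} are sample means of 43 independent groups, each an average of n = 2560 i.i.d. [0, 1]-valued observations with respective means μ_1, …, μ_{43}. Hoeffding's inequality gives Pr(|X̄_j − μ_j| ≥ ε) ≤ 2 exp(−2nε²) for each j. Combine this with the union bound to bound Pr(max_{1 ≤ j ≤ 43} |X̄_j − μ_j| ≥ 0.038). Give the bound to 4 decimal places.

0.0529

Per-experiment Hoeffding bound: 2·exp(−2·2560·0.038²) = 2·exp(−7.39328) = 0.0012307.
Union bound over 43 events: 43·0.0012307 = 0.05292.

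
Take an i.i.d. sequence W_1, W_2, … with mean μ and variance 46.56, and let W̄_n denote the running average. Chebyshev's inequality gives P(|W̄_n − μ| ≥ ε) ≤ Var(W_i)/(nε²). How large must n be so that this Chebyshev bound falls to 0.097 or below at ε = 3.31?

Require 46.56/(n·3.31²) ≤ 0.097, i.e. n ≥ 46.56/(0.097·3.31²) = 43.811.
The smallest integer n is 44.

44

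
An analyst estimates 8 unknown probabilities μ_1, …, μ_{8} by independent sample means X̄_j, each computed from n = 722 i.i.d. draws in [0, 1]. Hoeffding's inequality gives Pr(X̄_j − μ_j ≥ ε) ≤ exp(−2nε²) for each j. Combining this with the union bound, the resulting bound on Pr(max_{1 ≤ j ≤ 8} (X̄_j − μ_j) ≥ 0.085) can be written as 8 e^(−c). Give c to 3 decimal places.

Union bound over the 8 events: Pr(max_{1 ≤ j ≤ 8} (X̄_j − μ_j) ≥ 0.085) ≤ 8·exp(−2nε²) = 8 exp(−2·722·0.085²).
So c = 2·722·0.085² = 10.4329.

10.433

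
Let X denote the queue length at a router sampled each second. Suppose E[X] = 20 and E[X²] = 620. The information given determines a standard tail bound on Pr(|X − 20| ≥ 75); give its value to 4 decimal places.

0.0391

The first two moments determine the variance, so Chebyshev's inequality is the sharpest standard bound available.
Var(X) = E[X²] − (E[X])² = 620 − 400 = 220.
Chebyshev's inequality: Pr(|X − μ| ≥ t) ≤ Var(X)/t² = 220/5625 = 0.0391.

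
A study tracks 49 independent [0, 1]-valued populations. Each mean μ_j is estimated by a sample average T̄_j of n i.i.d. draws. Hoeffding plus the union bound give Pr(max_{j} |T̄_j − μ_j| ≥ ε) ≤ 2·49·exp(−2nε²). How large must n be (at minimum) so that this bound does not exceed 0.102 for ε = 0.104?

Need 2·49·exp(−2nε²) ≤ 0.102, i.e. exp(−2nε²) ≤ 0.102/98.
So 2nε² ≥ ln(98/0.102) = 6.867750.
Hence n ≥ 6.867750/(2·0.104²) = 317.481.
The smallest integer n is 318.

318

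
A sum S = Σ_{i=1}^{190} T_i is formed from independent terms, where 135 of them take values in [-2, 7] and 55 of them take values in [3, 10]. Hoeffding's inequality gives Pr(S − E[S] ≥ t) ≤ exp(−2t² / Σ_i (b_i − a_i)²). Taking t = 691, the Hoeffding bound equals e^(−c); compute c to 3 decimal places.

Σ(b_i − a_i)² = 135·9² + 55·7² = 13630.
c = 2t² / 13630 = 2·691² / 13630 = 70.0632.

70.063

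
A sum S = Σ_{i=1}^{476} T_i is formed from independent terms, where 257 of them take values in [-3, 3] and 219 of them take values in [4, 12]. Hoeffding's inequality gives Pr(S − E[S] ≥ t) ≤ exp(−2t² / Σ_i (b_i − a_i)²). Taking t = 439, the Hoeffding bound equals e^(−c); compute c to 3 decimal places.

16.565

Σ(b_i − a_i)² = 257·6² + 219·8² = 23268.
c = 2t² / 23268 = 2·439² / 23268 = 16.5653.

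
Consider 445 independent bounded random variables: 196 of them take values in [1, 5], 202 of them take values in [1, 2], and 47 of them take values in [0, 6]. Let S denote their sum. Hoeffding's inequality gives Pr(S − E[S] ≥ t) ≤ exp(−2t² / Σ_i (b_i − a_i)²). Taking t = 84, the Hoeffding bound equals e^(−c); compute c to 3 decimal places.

Σ(b_i − a_i)² = 196·4² + 202·1² + 47·6² = 5030.
c = 2t² / 5030 = 2·84² / 5030 = 2.8056.

2.806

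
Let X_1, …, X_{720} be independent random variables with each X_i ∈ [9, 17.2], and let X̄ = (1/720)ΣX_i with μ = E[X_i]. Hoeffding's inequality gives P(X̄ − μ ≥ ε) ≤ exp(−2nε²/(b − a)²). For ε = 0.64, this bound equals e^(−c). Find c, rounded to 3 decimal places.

8.772

c = 2nε²/(b − a)² = 2·720·0.64² / 8.2² = 8.7719.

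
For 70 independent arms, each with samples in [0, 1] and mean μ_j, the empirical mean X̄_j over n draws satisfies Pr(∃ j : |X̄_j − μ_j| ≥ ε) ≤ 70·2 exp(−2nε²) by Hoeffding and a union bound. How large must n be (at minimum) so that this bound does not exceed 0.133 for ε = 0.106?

Need 2·70·exp(−2nε²) ≤ 0.133, i.e. exp(−2nε²) ≤ 0.133/140.
So 2nε² ≥ ln(140/0.133) = 6.959049.
Hence n ≥ 6.959049/(2·0.106²) = 309.676.
The smallest integer n is 310.

310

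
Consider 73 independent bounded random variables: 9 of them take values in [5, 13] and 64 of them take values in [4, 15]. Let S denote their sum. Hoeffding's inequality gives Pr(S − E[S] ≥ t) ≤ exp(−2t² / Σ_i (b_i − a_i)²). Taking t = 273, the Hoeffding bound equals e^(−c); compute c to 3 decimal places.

Σ(b_i − a_i)² = 9·8² + 64·11² = 8320.
c = 2t² / 8320 = 2·273² / 8320 = 17.9156.

17.916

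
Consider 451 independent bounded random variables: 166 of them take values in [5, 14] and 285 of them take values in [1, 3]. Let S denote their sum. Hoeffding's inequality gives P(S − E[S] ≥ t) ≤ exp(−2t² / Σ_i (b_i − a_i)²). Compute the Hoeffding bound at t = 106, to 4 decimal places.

0.2142

Σ(b_i − a_i)² = 166·9² + 285·2² = 14586.
Exponent = 2·106² / 14586 = 1.54066.
Bound = exp(−1.54066) = 0.21424.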